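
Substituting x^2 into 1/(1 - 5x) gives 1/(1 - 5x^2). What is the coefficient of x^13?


Since 1/(1 - 5x^2) only has even powers of x,
the coefficient of x^13 (odd) is 0.

0


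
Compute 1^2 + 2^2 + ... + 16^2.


This power sum has a closed form given by Faulhaber's formula
sum_{k=1}^{m} k^p = (1 / (p + 1)) * sum_{j=0}^{p} C(p + 1, j) B_j m^(p + 1 - j),
but for small m direct computation is fastest:
1 + 4 + 9 + 16 + 25 + 36 + 49 + 64 + 81 + 100 + 121 + 144 + 169 + 196 + 225 + 256 = 1496.

1496


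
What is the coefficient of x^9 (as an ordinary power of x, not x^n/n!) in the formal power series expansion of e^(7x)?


The exponential series is e^y = sum_{k>=0} y^k / k!. Substituting y = 7x gives
e^(7x) = sum_{k>=0} 7^k x^k / k!.
So the coefficient of x^n is a^n/n! with a = 7, n = 9:
7^9 / 9! = 40353607/362880 = 5764801/51840

5764801/51840


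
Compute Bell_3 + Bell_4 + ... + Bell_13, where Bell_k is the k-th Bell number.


Recall Bell_k counts set partitions of a k-set (with Bell_0 = 1 by convention).
Bell_3 through Bell_13: 5, 15, 52, 203, 877, 4140, 21147, 115975, 678570, 4213597, 27644437
Sum = 5 + 15 + 52 + 203 + 877 + 4140 + 21147 + 115975 + 678570 + 4213597 + 27644437 = 32679018.

32679018


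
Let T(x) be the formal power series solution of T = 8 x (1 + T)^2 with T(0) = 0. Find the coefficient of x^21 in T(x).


Apply the Lagrange inversion formula: if T = 8 x * phi(T) with phi(t) = (1 + t)^2, then [x^n] T = 8^n * (1/n) [t^(n-1)] phi(t)^n = 8^n * (1/n) [t^(n-1)] (1 + t)^(2n) = 8^n * (1/n) C(2n, n-1).
Using the identity C(2n, n-1) = C(2n, n) * n / (n+1), the unscaled factor equals C(2n, n) / (n+1) = C_n, the n-th Catalan number.
For n = 21: C_21 = C(42, 21) / 22 = 538257874440/22 = 24466267020.
With the 8^21 = 9223372036854775808 factor, the coefficient is 9223372036854775808 * 24466267020 = 225661483078490225880764252160.

225661483078490225880764252160


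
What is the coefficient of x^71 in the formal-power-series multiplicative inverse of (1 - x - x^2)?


Let the inverse be f(x) = sum_{k>=0} a_k x^k. From f(x) * (1 - x - x^2) = 1 and matching coefficients:
 x^0: a_0 = 1.
 x^1: a_1 - a_0 = 0, so a_1 = 1.
 x^k (k >= 2): a_k - a_{k-1} - a_{k-2} = 0, i.e. a_k = a_{k-1} + a_{k-2}.
This is the Fibonacci-type recurrence shifted so that a_0 = a_1 = 1.
Iterating: a_0=1, a_1=1, a_2=2, a_3=3, a_4=5, a_5=8, a_6=13, a_7=21, a_8=34, a_9=55, ...
a_71 = 498454011879264.

498454011879264


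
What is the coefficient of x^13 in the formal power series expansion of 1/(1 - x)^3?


The expansion 1/(1 - x)^r = sum_{k>=0} C(k + r - 1, r - 1) x^k follows from the multiset / negative-binomial theorem (or from repeated differentiation of the geometric series).
For r = 3 and k = 13:
C(15, 2) = 1307674368000 / (2 * 6227020800) = 105.

105


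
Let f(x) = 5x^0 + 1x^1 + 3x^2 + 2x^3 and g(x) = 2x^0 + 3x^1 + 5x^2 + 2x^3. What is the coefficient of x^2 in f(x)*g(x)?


Cauchy product at x^2:
5*5 + 1*3 + 3*2
= 34

34


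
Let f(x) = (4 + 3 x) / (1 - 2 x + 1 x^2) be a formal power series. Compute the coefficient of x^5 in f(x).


Write f(x) = sum_{k>=0} a_k x^k. Multiplying both sides by 1 - 2 x + 1 x^2 gives
(1 - 2 x + 1 x^2) sum_{k>=0} a_k x^k = 4 + 3 x.
Matching coefficients:
 x^0: a_0 = 4
 x^1: a_1 - 2 a_0 = 3  =>  a_1 = 2*4 + 3 = 11
 x^k (k >= 2): a_k = 2 a_{k-1} - 1 a_{k-2}.
Iterating: a_2 = 18, a_3 = 25, a_4 = 32, a_5 = 39.
So the coefficient of x^5 is 39.

39


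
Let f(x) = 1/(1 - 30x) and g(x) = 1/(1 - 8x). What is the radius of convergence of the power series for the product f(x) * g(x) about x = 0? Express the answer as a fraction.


The radius of 1/(1 - 30x) is 1/30 (nearest singularity at x = 1/30), and the radius of 1/(1 - 8x) is 1/8.
The product f(x)*g(x) = 1/((1 - 30x)(1 - 8x)) has singularities at both 1/30 and 1/8, so its radius of convergence is the distance to the nearest one:
min(1/30, 1/8) = 1/30.

1/30


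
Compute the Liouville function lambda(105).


The Liouville function is lambda(k) = (-1)^Omega(k), where Omega(k) counts the prime factors of k with multiplicity.
Factoring: 105 = 3 * 5 * 7, so Omega(105) = 3.
lambda(105) = (-1)^3 = -1.

-1


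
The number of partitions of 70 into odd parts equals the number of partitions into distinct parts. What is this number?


Computing partitions of 70 into odd parts (1, 3, 5, ...):
Using the generating function prod_{k>=0} 1/(1-x^(2k+1)),
the count is 29927

29927


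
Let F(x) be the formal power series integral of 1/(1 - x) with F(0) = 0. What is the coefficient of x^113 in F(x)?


1/(1 - x) = sum_{k>=0} x^k. Integrating termwise and using F(0) = 0 gives
F(x) = sum_{k>=0} x^(k+1) / (k+1) = sum_{m>=1} x^m / m = -ln(1 - x).
So the coefficient of x^113 is 1/113 = 1/113.

1/113


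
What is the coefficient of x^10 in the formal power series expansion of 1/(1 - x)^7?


The negative binomial / multiset identity is
1/(1 - x)^r = sum_{k>=0} C(k + r - 1, r - 1) x^k.
Here r = 7 and k = 10, so the coefficient is
C(10 + 6, 6) = C(16, 6)
= 8008

8008


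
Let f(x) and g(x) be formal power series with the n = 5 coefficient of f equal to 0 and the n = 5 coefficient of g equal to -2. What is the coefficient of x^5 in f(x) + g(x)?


Addition of formal power series is termwise.
The coefficient of x^5 in f + g = 0 + -2
= -2

-2


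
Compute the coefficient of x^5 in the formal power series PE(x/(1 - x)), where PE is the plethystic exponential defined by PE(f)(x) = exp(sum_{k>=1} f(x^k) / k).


For f(x) = x/(1 - x) we have
sum_{k>=1} f(x^k) / k = sum_{k>=1} (1/k) * x^k / (1 - x^k) = sum_{k, m >= 1} x^(k m) / k,
which after exponentiating simplifies to
PE(x/(1 - x)) = prod_{k>=1} 1 / (1 - x^k).
This is the generating function for the partition function p(n), so the coefficient of x^5 is p(5).
Computing p(5) by dynamic programming over parts 1, 2, ..., 5: p(5) = 7.

7


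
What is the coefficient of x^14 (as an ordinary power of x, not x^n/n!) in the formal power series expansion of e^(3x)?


The exponential series is e^y = sum_{k>=0} y^k / k!. Substituting y = 3x gives
e^(3x) = sum_{k>=0} 3^k x^k / k!.
So the coefficient of x^n is a^n/n! with a = 3, n = 14:
3^14 / 14! = 4782969/87178291200 = 19683/358758400

19683/358758400


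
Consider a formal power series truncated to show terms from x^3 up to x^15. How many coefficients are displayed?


From x^3 to x^15 inclusive, the count is 15 - 3 + 1 = 13.

13


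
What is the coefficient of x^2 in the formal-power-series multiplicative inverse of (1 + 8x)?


The inverse is 1/(1 + 8x). Apply the geometric identity 1/(1 - y) = sum_{k>=0} y^k with y = -8x:
1/(1 + 8x) = sum_{k>=0} (-8)^k x^k.
So the coefficient of x^2 is (-8)^2 = 64.

64


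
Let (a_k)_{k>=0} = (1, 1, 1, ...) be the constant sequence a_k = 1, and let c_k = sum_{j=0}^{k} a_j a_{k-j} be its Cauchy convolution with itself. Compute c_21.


Since a_j = 1 for all j >= 0, the convolution sum becomes
c_k = sum_{j=0}^{k} 1 * 1 = 1 * (k + 1).
Equivalently, the generating function of (a_k) is 1/(1 - x) and its square is 1/(1 - x)^2 = sum_{k>=0} 1(k + 1) x^k.
For k = 21: 1 * 22 = 22.

22


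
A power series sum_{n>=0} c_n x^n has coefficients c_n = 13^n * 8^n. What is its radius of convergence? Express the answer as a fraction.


By the root test (Cauchy-Hadamard), the radius is R = 1 / limsup_n |c_n|^(1/n).
Here |c_n|^(1/n) = (13^n * 8^n)^(1/n) = 13 * 8 = 104 for all n.
So R = 1/104 = 1/104.

1/104


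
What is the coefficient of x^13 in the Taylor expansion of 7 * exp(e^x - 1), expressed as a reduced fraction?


exp(e^x - 1) = sum_{k>=0} Bell_k x^k / k!, where Bell_k is the k-th Bell number.
So the coefficient of x^13 is 7 * Bell_13 / 13!.
Computing: Bell_13 = 27644437 and 13! = 6227020800, giving
7 * 27644437/6227020800 = 27644437/889574400.

27644437/889574400


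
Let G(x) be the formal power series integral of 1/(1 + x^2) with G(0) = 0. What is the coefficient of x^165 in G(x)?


1/(1 + x^2) = sum_{j>=0} (-1)^j x^(2j). Integrating termwise with G(0) = 0:
G(x) = sum_{j>=0} (-1)^j x^(2j+1) / (2j+1) = arctan(x).
Only odd powers are nonzero. For x^165 write 165 = 2*82 + 1, giving
(-1)^82 / 165 = 1/165 = 1/165.

1/165


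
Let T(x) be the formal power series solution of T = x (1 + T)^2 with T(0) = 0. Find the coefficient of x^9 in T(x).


Apply the Lagrange inversion formula: if T = x * phi(T) with phi(t) = (1 + t)^2, then [x^n] T = (1/n) [t^(n-1)] phi(t)^n = (1/n) [t^(n-1)] (1 + t)^(2n) = (1/n) C(2n, n-1).
Using the identity C(2n, n-1) = C(2n, n) * n / (n+1), the unscaled factor equals C(2n, n) / (n+1) = C_n, the n-th Catalan number.
For n = 9: C_9 = C(18, 9) / 10 = 48620/10 = 4862 = 4862.

4862


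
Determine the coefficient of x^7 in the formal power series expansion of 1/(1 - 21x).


The geometric series identity gives 1/(1 - c x) = sum_{k>=0} c^k x^k, so the coefficient of x^k is c^k.
Here c = 21 and k = 7.
Computing: 21^7 = 1801088541

1801088541


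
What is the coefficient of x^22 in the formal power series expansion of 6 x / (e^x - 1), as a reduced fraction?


The exponential generating function for Bernoulli numbers is
x / (e^x - 1) = sum_{k>=0} B_k x^k / k!.
So the coefficient of x^22 in 6 x / (e^x - 1) is 6 B_22 / 22!.
Computing: B_22 = 854513/138, 22! = 1124000727777607680000, giving
6 * 854513/138 / 1124000727777607680000 = 77683/2350183339898634240000.

77683/2350183339898634240000


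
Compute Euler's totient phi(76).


phi(n) counts integers in [1, n] coprime to n. Using the multiplicative formula phi(n) = n * prod_{p | n} (1 - 1/p):
76 = 2^2 * 19, so
phi(76) = 76 * (1 - 1/2) * (1 - 1/19) = 36.

36


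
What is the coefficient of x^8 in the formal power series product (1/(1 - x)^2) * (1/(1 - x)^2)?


Combine the factors: (1/(1 - x)^2) * (1/(1 - x)^2) = 1/(1 - x)^4.
Then use 1/(1 - x)^r = sum_{k>=0} C(k + r - 1, r - 1) x^k with r = 4 and k = 8:
C(11, 3) = 165.

165


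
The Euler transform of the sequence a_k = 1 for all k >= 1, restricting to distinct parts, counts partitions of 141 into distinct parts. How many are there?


Partitions of 141 into distinct parts can be computed via generating function.
Product (1+x)(1+x^2)(1+x^3)...
The coefficient of x^141 = 10327156

10327156


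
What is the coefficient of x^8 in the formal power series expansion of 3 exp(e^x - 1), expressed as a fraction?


exp(e^x - 1) is the exponential generating function for the Bell numbers Bell_k: exp(e^x - 1) = sum_{k>=0} Bell_k x^k / k!.
So the coefficient of x^8 in 3 exp(e^x - 1) is 3 Bell_8 / 8!.
Computing: Bell_8 = 4140 and 8! = 40320, giving
3 * 4140/40320 = 69/224.

69/224


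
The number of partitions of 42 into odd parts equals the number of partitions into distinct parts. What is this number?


Computing partitions of 42 into odd parts (1, 3, 5, ...):
Using the generating function prod_{k>=0} 1/(1-x^(2k+1)),
the count is 1426

1426


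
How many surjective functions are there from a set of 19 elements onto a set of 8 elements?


By inclusion-exclusion on which target elements are missed, the number of surjections from an n-set onto a k-set is
surj(n, k) = sum_{j=0}^{k} (-1)^j C(k, j) (k - j)^n.
Equivalently surj(n, k) = k! * S(n, k), where S(n, k) is the Stirling number of the second kind.
For n = 19, k = 8:
S(19, 8) = 1709751003480, so
surj = 8! * 1709751003480 = 40320 * 1709751003480 = 68937160460313600.

68937160460313600


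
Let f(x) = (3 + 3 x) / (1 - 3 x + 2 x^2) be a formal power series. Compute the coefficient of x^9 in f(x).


Write f(x) = sum_{k>=0} a_k x^k. Multiplying both sides by 1 - 3 x + 2 x^2 gives
(1 - 3 x + 2 x^2) sum_{k>=0} a_k x^k = 3 + 3 x.
Matching coefficients:
 x^0: a_0 = 3
 x^1: a_1 - 3 a_0 = 3  =>  a_1 = 3*3 + 3 = 12
 x^k (k >= 2): a_k = 3 a_{k-1} - 2 a_{k-2}.
Iterating: a_2 = 30, a_3 = 66, a_4 = 138, a_5 = 282, a_6 = 570, a_7 = 1146, a_8 = 2298, a_9 = 4602.
So the coefficient of x^9 is 4602.

4602


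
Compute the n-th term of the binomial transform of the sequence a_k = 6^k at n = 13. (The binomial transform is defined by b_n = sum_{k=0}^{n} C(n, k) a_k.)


With a_k = 6^k, b_n = sum_{k=0}^{n} C(n, k) 6^k = (1 + 6)^n by the binomial theorem.
For n = 13: (1 + 6)^13 = 7^13 = 96889010407.

96889010407


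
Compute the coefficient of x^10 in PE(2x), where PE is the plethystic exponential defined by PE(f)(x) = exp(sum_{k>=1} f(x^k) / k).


With f(x) = 2x, the exponent is sum_{k>=1} 2 x^k / k = 2 * (-ln(1 - x)). Exponentiating:
PE(2x) = exp(-2 ln(1 - x)) = 1/(1 - x)^2.
By the negative binomial expansion, [x^n] 1/(1 - x)^2 = C(n + 1, 1).
For n = 10: C(11, 1) = 11.

11


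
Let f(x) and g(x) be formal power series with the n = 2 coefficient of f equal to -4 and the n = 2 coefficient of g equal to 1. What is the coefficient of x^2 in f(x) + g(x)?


Addition of formal power series is termwise.
The coefficient of x^2 in f + g = -4 + 1
= -3

-3


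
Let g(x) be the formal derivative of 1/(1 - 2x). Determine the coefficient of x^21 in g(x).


Differentiate termwise: d/dx sum_{k>=0} 2^k x^k = sum_{k>=1} k 2^k x^(k-1) = sum_{j>=0} (j+1) 2^(j+1) x^j.
Equivalently, d/dx [1/(1 - 2x)] = 2/(1 - 2x)^2.
For j = 21: 22 * 2^22 = 22 * 4194304 = 92274688.

92274688


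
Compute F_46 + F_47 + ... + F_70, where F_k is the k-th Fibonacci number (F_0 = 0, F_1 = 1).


Use the identity sum_{k=0}^{N} F_k = F_{N+2} - 1 (which follows from F_{k+2} - F_{k+1} = F_k). Then
sum_{k=46}^{70} F_k = (F_{72} - 1) - (F_{47} - 1) = F_{72} - F_{47}.
Computing: F_{72} = 498454011879264, F_{47} = 2971215073, so
Sum = 498454011879264 - 2971215073 = 498451040664191.

498451040664191


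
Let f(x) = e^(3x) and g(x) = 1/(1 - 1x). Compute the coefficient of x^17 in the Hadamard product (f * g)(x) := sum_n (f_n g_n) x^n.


Expanding: f_k = 3^k/k! (from e^(3x)) and g_k = 1^k (from 1/(1 - 1x)). So the Hadamard coefficient (f * g)_k = 3^k 1^k / k! = (3)^k / k!.
For k = 17: 3^17/17! = 129140163/355687428096000 = 177147/487911424000.

177147/487911424000


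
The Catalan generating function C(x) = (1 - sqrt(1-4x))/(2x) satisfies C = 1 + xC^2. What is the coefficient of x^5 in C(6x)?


Substituting x -> 6x scales the n-th coefficient by 6^n, so [x^5] C(6x) = 6^5 * C_5.
C_5 = C(2*5, 5)/(6) = 252/6 = 42.
So 6^5 * 42 = 7776 * 42 = 326592.

326592


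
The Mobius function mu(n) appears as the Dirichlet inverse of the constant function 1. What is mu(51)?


51 = 3 * 17 (all distinct primes).
mu(51) = (-1)^2 = 1

1


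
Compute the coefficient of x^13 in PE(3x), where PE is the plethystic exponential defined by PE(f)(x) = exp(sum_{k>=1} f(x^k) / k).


With f(x) = 3x, the exponent is sum_{k>=1} 3 x^k / k = 3 * (-ln(1 - x)). Exponentiating:
PE(3x) = exp(-3 ln(1 - x)) = 1/(1 - x)^3.
By the negative binomial expansion, [x^n] 1/(1 - x)^3 = C(n + 2, 2).
For n = 13: C(15, 2) = 105.

105


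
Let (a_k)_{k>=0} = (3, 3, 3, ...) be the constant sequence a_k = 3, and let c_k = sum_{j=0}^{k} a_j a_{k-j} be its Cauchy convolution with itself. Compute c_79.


Since a_j = 3 for all j >= 0, the convolution sum becomes
c_k = sum_{j=0}^{k} 3 * 3 = 9 * (k + 1).
Equivalently, the generating function of (a_k) is 3/(1 - x) and its square is 9/(1 - x)^2 = sum_{k>=0} 9(k + 1) x^k.
For k = 79: 9 * 80 = 720.

720


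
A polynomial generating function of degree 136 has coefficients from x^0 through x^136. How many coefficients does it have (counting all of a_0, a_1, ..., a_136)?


A polynomial of degree 136 takes the form a_0 + a_1 x + ... + a_136 x^136.
The number of coefficients is 136 + 1 = 137.

137


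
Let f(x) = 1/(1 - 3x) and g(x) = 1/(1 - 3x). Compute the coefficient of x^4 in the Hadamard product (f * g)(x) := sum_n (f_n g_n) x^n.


f has coefficients f_k = 3^k and g has coefficients g_k = 3^k, so the Hadamard product has coefficient (f*g)_k = 3^k * 3^k = 9^k.
For k = 4: 9^4 = 6561.

6561


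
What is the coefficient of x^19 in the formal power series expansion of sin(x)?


The Maclaurin series is sin(t) = sum_{k>=0} (-1)^k t^(2k+1) / (2k+1)!, so substituting t = x, only odd powers of x are nonzero, with coefficient of x^(2k+1) equal to (-1)^k / (2k+1)!.
Write 19 = 2*9 + 1, giving the coefficient (-1)^9 / 19! = -1/121645100408832000 = -1/121645100408832000.

-1/121645100408832000


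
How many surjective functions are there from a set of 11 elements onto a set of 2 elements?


By inclusion-exclusion on which target elements are missed, the number of surjections from an n-set onto a k-set is
surj(n, k) = sum_{j=0}^{k} (-1)^j C(k, j) (k - j)^n.
Equivalently surj(n, k) = k! * S(n, k), where S(n, k) is the Stirling number of the second kind.
For n = 11, k = 2:
S(11, 2) = 1023, so
surj = 2! * 1023 = 2 * 1023 = 2046.

2046


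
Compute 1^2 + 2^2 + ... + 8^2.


This power sum has a closed form given by Faulhaber's formula
sum_{k=1}^{m} k^p = (1 / (p + 1)) * sum_{j=0}^{p} C(p + 1, j) B_j m^(p + 1 - j),
but for small m direct computation is fastest:
1 + 4 + 9 + 16 + 25 + 36 + 49 + 64 = 204.

204


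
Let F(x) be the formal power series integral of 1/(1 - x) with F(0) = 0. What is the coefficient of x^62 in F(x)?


1/(1 - x) = sum_{k>=0} x^k. Integrating termwise and using F(0) = 0 gives
F(x) = sum_{k>=0} x^(k+1) / (k+1) = sum_{m>=1} x^m / m = -ln(1 - x).
So the coefficient of x^62 is 1/62 = 1/62.

1/62


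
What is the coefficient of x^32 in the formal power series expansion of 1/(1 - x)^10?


The negative binomial / multiset identity is
1/(1 - x)^r = sum_{k>=0} C(k + r - 1, r - 1) x^k.
Here r = 10 and k = 32, so the coefficient is
C(32 + 9, 9) = C(41, 9)
= 350343565

350343565


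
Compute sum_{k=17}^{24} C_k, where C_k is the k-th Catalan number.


C_17 through C_24: 129644790, 477638700, 1767263190, 6564120420, 24466267020, 91482563640, 343059613650, 1289904147324
Sum = 129644790 + 477638700 + 1767263190 + 6564120420 + 24466267020 + 91482563640 + 343059613650 + 1289904147324
= 1757851258734

1757851258734


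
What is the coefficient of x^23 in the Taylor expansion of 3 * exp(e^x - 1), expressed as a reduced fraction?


exp(e^x - 1) = sum_{k>=0} Bell_k x^k / k!, where Bell_k is the k-th Bell number.
So the coefficient of x^23 is 3 * Bell_23 / 23!.
Computing: Bell_23 = 44152005855084346 and 23! = 25852016738884976640000, giving
3 * 44152005855084346/25852016738884976640000 = 22076002927542173/4308669456480829440000.

22076002927542173/4308669456480829440000


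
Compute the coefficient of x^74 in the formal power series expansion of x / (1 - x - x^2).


Let f(x) = sum_{k>=0} a_k x^k. Multiplying f(x) * (1 - x - x^2) = x and matching coefficients gives a_0 = 0, a_1 = 1, and a_k = a_{k-1} + a_{k-2} for k >= 2. These are the Fibonacci numbers F_k.
Iterating from F_0 = 0, F_1 = 1:
F_0=0, F_1=1, F_2=1, F_3=2, F_4=3, F_5=5, F_6=8, F_7=13, F_8=21, F_9=34, ...
F_74 = 1304969544928657.

1304969544928657


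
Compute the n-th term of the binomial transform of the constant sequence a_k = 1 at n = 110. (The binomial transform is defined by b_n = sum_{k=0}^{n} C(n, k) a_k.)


With a_k = 1 for all k, b_n = sum_{k=0}^{n} C(n, k) = 2^n by the binomial theorem.
For n = 110: 2^110 = 1298074214633706907132624082305024.

1298074214633706907132624082305024


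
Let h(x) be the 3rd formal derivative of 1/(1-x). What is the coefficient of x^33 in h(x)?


Differentiating 3 times: d^3/dx^3 [1/(1-x)] = 3!/(1-x)^4.
The expansion 1/(1-x)^4 = sum_{k>=0} C(k+3, 3) x^k, so the coefficient of x^n in 3!/(1-x)^4 is 3! * C(n+3, 3).
For n = 33: 6 * C(36, 3) = 6 * 7140 = 42840

42840


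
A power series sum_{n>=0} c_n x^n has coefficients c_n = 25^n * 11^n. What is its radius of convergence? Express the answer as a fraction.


By the root test (Cauchy-Hadamard), the radius is R = 1 / limsup_n |c_n|^(1/n).
Here |c_n|^(1/n) = (25^n * 11^n)^(1/n) = 25 * 11 = 275 for all n.
So R = 1/275 = 1/275.

1/275


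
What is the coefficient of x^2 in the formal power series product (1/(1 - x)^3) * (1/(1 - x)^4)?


Combine the factors: (1/(1 - x)^3) * (1/(1 - x)^4) = 1/(1 - x)^7.
Then use 1/(1 - x)^r = sum_{k>=0} C(k + r - 1, r - 1) x^k with r = 7 and k = 2:
C(8, 6) = 28.

28


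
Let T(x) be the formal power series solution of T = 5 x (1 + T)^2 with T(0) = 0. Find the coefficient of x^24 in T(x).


Apply the Lagrange inversion formula: if T = 5 x * phi(T) with phi(t) = (1 + t)^2, then [x^n] T = 5^n * (1/n) [t^(n-1)] phi(t)^n = 5^n * (1/n) [t^(n-1)] (1 + t)^(2n) = 5^n * (1/n) C(2n, n-1).
Using the identity C(2n, n-1) = C(2n, n) * n / (n+1), the unscaled factor equals C(2n, n) / (n+1) = C_n, the n-th Catalan number.
For n = 24: C_24 = C(48, 24) / 25 = 32247603683100/25 = 1289904147324.
With the 5^24 = 59604644775390625 factor, the coefficient is 59604644775390625 * 1289904147324 = 76884278495550155639648437500.

76884278495550155639648437500


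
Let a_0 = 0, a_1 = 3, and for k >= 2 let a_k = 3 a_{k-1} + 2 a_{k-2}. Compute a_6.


Iterating the recurrence forward:
a_0 = 0
a_1 = 3
a_2 = 3*3 + 2*0 = 9
a_3 = 3*9 + 2*3 = 33
a_4 = 3*33 + 2*9 = 117
a_5 = 3*117 + 2*33 = 417
a_6 = 3*417 + 2*117 = 1485
So a_6 = 1485.

1485


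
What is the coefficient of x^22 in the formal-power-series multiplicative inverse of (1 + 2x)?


The inverse is 1/(1 + 2x). Apply the geometric identity 1/(1 - y) = sum_{k>=0} y^k with y = -2x:
1/(1 + 2x) = sum_{k>=0} (-2)^k x^k.
So the coefficient of x^22 is (-2)^22 = 4194304.

4194304


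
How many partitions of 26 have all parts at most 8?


Using the generating function (1-x)^(-1)(1-x^2)^(-1)...(1-x^8)^(-1),
the coefficient of x^26 counts these restricted partitions.
Result = 1297

1297


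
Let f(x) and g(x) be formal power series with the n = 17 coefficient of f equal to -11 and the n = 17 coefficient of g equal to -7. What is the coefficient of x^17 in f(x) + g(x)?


Addition of formal power series is termwise.
The coefficient of x^17 in f + g = -11 + -7
= -18

-18


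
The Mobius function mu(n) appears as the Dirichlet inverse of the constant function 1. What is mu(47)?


47 = 47 (all distinct primes).
mu(47) = (-1)^1 = -1

-1


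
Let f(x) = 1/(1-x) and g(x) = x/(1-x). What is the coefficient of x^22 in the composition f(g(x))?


First simplify the composition: f(g(x)) = 1/(1 - x/(1-x)) = (1-x)/((1-x) - x) = (1-x)/(1-2x).
Now extract the coefficient. Write (1-x)/(1-2x) = 1/(1-2x) - x/(1-2x).
The coefficient of x^n in 1/(1-2x) is 2^n, and in x/(1-2x) is 2^(n-1) (for n >= 1).
So the coefficient of x^22 is 2^22 - 2^21 = 4194304 - 2097152 = 2097152.

2097152


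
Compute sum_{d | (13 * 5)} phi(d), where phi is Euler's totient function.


First, 13 * 5 = 65. One classical identity is sum_{d | n} phi(d) = n (each k in [1, n] has a unique gcd with n, and among the k's with gcd(k, n) = n/d there are phi(d) of them). So the sum equals 65. We also verify directly:
Divisors of 65: 1, 5, 13, 65.
phi values: 1, 4, 12, 48.
Sum = 65.

65


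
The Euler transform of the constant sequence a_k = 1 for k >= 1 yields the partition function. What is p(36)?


The Euler transform converts the sequence a_k = 1 into the number of integer partitions.
Using the recurrence or dynamic programming:
p(36) = 17977

17977


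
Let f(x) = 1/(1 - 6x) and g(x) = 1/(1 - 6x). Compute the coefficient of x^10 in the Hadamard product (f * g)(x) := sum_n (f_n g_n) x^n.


f has coefficients f_k = 6^k and g has coefficients g_k = 6^k, so the Hadamard product has coefficient (f*g)_k = 6^k * 6^k = 36^k.
For k = 10: 36^10 = 3656158440062976.

3656158440062976


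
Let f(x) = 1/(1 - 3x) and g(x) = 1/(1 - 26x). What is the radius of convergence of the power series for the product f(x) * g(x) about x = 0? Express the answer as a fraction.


The radius of 1/(1 - 3x) is 1/3 (nearest singularity at x = 1/3), and the radius of 1/(1 - 26x) is 1/26.
The product f(x)*g(x) = 1/((1 - 3x)(1 - 26x)) has singularities at both 1/3 and 1/26, so its radius of convergence is the distance to the nearest one:
min(1/3, 1/26) = 1/26.

1/26


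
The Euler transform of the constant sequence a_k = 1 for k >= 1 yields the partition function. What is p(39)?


The Euler transform converts the sequence a_k = 1 into the number of integer partitions.
Using the recurrence or dynamic programming:
p(39) = 31185

31185


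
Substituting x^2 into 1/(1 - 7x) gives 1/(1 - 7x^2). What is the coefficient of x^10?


The coefficient of x^(2m) in 1/(1 - 7x^2) is 7^m.
With n = 10 = 2*5, the coefficient is 7^5 = 16807.

16807


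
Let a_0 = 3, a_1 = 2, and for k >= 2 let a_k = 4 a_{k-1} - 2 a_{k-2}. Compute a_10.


Iterating the recurrence forward:
a_0 = 3
a_1 = 2
a_2 = 4*2 - 2*3 = 2
a_3 = 4*2 - 2*2 = 4
a_4 = 4*4 - 2*2 = 12
a_5 = 4*12 - 2*4 = 40
a_6 = 4*40 - 2*12 = 136
a_7 = 4*136 - 2*40 = 464
a_8 = 4*464 - 2*136 = 1584
a_9 = 4*1584 - 2*464 = 5408
a_10 = 4*5408 - 2*1584 = 18464
So a_10 = 18464.

18464


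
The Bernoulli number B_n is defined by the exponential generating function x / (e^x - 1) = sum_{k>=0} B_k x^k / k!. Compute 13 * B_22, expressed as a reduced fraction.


Bernoulli numbers can also be computed recursively via B_0 = 1 and sum_{j=0}^{m} C(m+1, j) B_j = 0 for m >= 1. Odd-index Bernoulli numbers vanish for k >= 3.
Computing B_22 = 854513/138, so 13 * B_22 = 13 * 854513/138 = 11108669/138.

11108669/138


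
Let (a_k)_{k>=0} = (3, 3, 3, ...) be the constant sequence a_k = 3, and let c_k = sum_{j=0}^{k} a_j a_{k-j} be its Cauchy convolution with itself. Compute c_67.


Since a_j = 3 for all j >= 0, the convolution sum becomes
c_k = sum_{j=0}^{k} 3 * 3 = 9 * (k + 1).
Equivalently, the generating function of (a_k) is 3/(1 - x) and its square is 9/(1 - x)^2 = sum_{k>=0} 9(k + 1) x^k.
For k = 67: 9 * 68 = 612.

612


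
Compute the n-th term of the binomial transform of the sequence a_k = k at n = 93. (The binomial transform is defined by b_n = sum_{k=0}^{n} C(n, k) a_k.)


With a_k = k, b_n = sum_{k=0}^{n} C(n, k) k. Using k * C(n, k) = n * C(n-1, k-1) gives b_n = n * sum_{k>=1} C(n-1, k-1) = n * 2^(n-1).
For n = 93: 93 * 2^92 = 93 * 4951760157141521099596496896 = 460513694614161462262474211328.

460513694614161462262474211328


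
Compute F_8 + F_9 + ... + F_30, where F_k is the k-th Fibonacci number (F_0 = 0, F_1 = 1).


Use the identity sum_{k=0}^{N} F_k = F_{N+2} - 1 (which follows from F_{k+2} - F_{k+1} = F_k). Then
sum_{k=8}^{30} F_k = (F_{32} - 1) - (F_{9} - 1) = F_{32} - F_{9}.
Computing: F_{32} = 2178309, F_{9} = 34, so
Sum = 2178309 - 34 = 2178275.

2178275


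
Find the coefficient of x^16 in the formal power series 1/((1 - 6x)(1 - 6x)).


By partial fractions or Cauchy convolution:
The coefficient equals sum_{k=0}^{16} 6^k * 6^(16-k).
= 47958868426752

47958868426752


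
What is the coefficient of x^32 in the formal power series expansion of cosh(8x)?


The Maclaurin series is cosh(t) = sum_{m>=0} t^(2m) / (2m)!, so substituting t = 8x, only even powers of x are nonzero, with coefficient of x^(2m) equal to 8^(2m) / (2m)!.
For x^32 the coefficient is 8^32/32! = 79228162514264337593543950336/263130836933693530167218012160000000 = 36893488147419103232/122529844256906551386796875.

36893488147419103232/122529844256906551386796875


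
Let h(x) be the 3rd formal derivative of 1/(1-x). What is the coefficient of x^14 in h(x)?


Differentiating 3 times: d^3/dx^3 [1/(1-x)] = 3!/(1-x)^4.
The expansion 1/(1-x)^4 = sum_{k>=0} C(k+3, 3) x^k, so the coefficient of x^n in 3!/(1-x)^4 is 3! * C(n+3, 3).
For n = 14: 6 * C(17, 3) = 6 * 680 = 4080

4080


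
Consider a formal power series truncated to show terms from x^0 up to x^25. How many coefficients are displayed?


From x^0 to x^25 inclusive, the count is 25 - 0 + 1 = 26.

26


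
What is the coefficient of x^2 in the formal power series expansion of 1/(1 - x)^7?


The expansion 1/(1 - x)^r = sum_{k>=0} C(k + r - 1, r - 1) x^k follows from the multiset / negative-binomial theorem (or from repeated differentiation of the geometric series).
For r = 7 and k = 2:
C(8, 6) = 40320 / (720 * 2) = 28.

28


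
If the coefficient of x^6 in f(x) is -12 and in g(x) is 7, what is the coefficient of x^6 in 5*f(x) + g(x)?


Scalar multiplication scales coefficients: 5 * -12 = -60.
Then add the g coefficient: -60 + 7
= -53

-53


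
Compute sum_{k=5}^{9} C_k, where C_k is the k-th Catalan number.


C_5 through C_9: 42, 132, 429, 1430, 4862
Sum = 42 + 132 + 429 + 1430 + 4862
= 6895

6895


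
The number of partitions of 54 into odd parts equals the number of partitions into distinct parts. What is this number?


Computing partitions of 54 into odd parts (1, 3, 5, ...):
Using the generating function prod_{k>=0} 1/(1-x^(2k+1)),
the count is 5718

5718


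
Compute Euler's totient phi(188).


phi(n) counts integers in [1, n] coprime to n. Using the multiplicative formula phi(n) = n * prod_{p | n} (1 - 1/p):
188 = 2^2 * 47, so
phi(188) = 188 * (1 - 1/2) * (1 - 1/47) = 92.

92


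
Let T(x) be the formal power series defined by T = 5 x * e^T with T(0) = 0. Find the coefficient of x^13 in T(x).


Apply the Lagrange inversion formula: if T = 5 x * phi(T) with phi(t) = e^t, then
[x^n] T = 5^n * (1/n) [t^(n-1)] phi(t)^n = 5^n * (1/n) [t^(n-1)] e^(n t) = 5^n * (1/n) * n^(n-1) / (n-1)! = 5^n * n^(n-1) / n!.
When c = 1 this is the Cayley count of rooted labeled trees on n vertices, divided by n!.
For n = 13: 5^13 * 13^12 / 13! = 1220703125 * 23298085122481/6227020800 = 87507831740087890625/19160064.

87507831740087890625/19160064


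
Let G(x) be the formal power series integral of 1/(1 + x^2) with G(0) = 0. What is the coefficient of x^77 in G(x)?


1/(1 + x^2) = sum_{j>=0} (-1)^j x^(2j). Integrating termwise with G(0) = 0:
G(x) = sum_{j>=0} (-1)^j x^(2j+1) / (2j+1) = arctan(x).
Only odd powers are nonzero. For x^77 write 77 = 2*38 + 1, giving
(-1)^38 / 77 = 1/77 = 1/77.

1/77


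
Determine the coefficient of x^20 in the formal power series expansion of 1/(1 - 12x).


The geometric series identity gives 1/(1 - c x) = sum_{k>=0} c^k x^k, so the coefficient of x^k is c^k.
Here c = 12 and k = 20.
Computing: 12^20 = 3833759992447475122176

3833759992447475122176


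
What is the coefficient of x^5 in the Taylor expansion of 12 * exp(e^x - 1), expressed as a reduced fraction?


exp(e^x - 1) = sum_{k>=0} Bell_k x^k / k!, where Bell_k is the k-th Bell number.
So the coefficient of x^5 is 12 * Bell_5 / 5!.
Computing: Bell_5 = 52 and 5! = 120, giving
12 * 52/120 = 26/5.

26/5


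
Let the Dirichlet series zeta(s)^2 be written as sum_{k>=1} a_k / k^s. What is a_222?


The Dirichlet convolution of the constant function 1 with itself gives (1 * 1)(k) = sum_{d | k} 1 = d(k), the number of positive divisors of k.
Since zeta(s) = sum_{k>=1} 1/k^s, we have zeta(s)^2 = sum_{k>=1} d(k)/k^s, so a_k = d(k).
For k = 222: the divisors are 1, 2, 3, 6, 37, 74, 111, 222.
Count = 8.

8


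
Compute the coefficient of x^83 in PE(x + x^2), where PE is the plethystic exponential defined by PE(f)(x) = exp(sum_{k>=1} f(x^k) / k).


With f(x) = x + x^2, the exponent is sum_{k>=1} (x^k + x^(2k)) / k = -ln(1 - x) - ln(1 - x^2). Exponentiating:
PE(x + x^2) = 1 / ((1 - x)(1 - x^2)).
This is the generating function for partitions of n into parts of size 1 or 2. The number of 2's can be any j in 0..41, and the rest are 1's, so
[x^83] = floor(83/2) + 1 = 42.

42


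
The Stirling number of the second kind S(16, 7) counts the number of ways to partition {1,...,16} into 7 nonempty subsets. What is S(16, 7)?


Using the explicit formula S(n,k) = (1/k!) sum_{j=0}^{k} (-1)^(k-j) C(k,j) j^n:
S(16, 7) = 3281882604
Equivalently, S(n,k) is n! times the coefficient of x^n in the EGF (e^x - 1)^k / k!.

3281882604


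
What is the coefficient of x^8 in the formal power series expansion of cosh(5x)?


The Maclaurin series is cosh(t) = sum_{m>=0} t^(2m) / (2m)!, so substituting t = 5x, only even powers of x are nonzero, with coefficient of x^(2m) equal to 5^(2m) / (2m)!.
For x^8 the coefficient is 5^8/8! = 390625/40320 = 78125/8064.

78125/8064


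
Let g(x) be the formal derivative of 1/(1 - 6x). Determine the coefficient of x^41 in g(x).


Differentiate termwise: d/dx sum_{k>=0} 6^k x^k = sum_{k>=1} k 6^k x^(k-1) = sum_{j>=0} (j+1) 6^(j+1) x^j.
Equivalently, d/dx [1/(1 - 6x)] = 6/(1 - 6x)^2.
For j = 41: 42 * 6^42 = 42 * 481229803398374426442198455156736 = 20211651742731725910572335116582912.

20211651742731725910572335116582912


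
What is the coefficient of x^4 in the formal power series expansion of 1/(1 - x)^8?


The negative binomial / multiset identity is
1/(1 - x)^r = sum_{k>=0} C(k + r - 1, r - 1) x^k.
Here r = 8 and k = 4, so the coefficient is
C(4 + 7, 7) = C(11, 7)
= 330

330


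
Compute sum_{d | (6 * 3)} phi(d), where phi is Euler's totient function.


First, 6 * 3 = 18. One classical identity is sum_{d | n} phi(d) = n (each k in [1, n] has a unique gcd with n, and among the k's with gcd(k, n) = n/d there are phi(d) of them). So the sum equals 18. We also verify directly:
Divisors of 18: 1, 2, 3, 6, 9, 18.
phi values: 1, 1, 2, 2, 6, 6.
Sum = 18.

18


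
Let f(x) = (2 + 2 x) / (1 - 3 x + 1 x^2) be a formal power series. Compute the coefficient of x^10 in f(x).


Write f(x) = sum_{k>=0} a_k x^k. Multiplying both sides by 1 - 3 x + 1 x^2 gives
(1 - 3 x + 1 x^2) sum_{k>=0} a_k x^k = 2 + 2 x.
Matching coefficients:
 x^0: a_0 = 2
 x^1: a_1 - 3 a_0 = 2  =>  a_1 = 3*2 + 2 = 8
 x^k (k >= 2): a_k = 3 a_{k-1} - 1 a_{k-2}.
Iterating: a_2 = 22, a_3 = 58, a_4 = 152, a_5 = 398, a_6 = 1042, a_7 = 2728, a_8 = 7142, a_9 = 18698, a_10 = 48952.
So the coefficient of x^10 is 48952.

48952


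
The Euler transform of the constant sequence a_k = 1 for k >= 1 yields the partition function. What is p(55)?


The Euler transform converts the sequence a_k = 1 into the number of integer partitions.
Using the recurrence or dynamic programming:
p(55) = 451276

451276


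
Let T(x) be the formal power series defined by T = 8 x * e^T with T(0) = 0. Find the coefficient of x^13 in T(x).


Apply the Lagrange inversion formula: if T = 8 x * phi(T) with phi(t) = e^t, then
[x^n] T = 8^n * (1/n) [t^(n-1)] phi(t)^n = 8^n * (1/n) [t^(n-1)] e^(n t) = 8^n * (1/n) * n^(n-1) / (n-1)! = 8^n * n^(n-1) / n!.
When c = 1 this is the Cayley count of rooted labeled trees on n vertices, divided by n!.
For n = 13: 8^13 * 13^12 / 13! = 549755813888 * 23298085122481/6227020800 = 962158785196923551744/467775.

962158785196923551744/467775


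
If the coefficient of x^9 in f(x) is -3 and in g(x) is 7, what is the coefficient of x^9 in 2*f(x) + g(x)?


Scalar multiplication scales coefficients: 2 * -3 = -6.
Then add the g coefficient: -6 + 7
= 1

1


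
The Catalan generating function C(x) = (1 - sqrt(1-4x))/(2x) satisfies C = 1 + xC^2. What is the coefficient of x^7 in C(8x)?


Substituting x -> 8x scales the n-th coefficient by 8^n, so [x^7] C(8x) = 8^7 * C_7.
C_7 = C(2*7, 7)/(8) = 3432/8 = 429.
So 8^7 * 429 = 2097152 * 429 = 899678208.

899678208


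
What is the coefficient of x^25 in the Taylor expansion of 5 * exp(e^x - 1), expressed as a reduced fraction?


exp(e^x - 1) = sum_{k>=0} Bell_k x^k / k!, where Bell_k is the k-th Bell number.
So the coefficient of x^25 is 5 * Bell_25 / 25!.
Computing: Bell_25 = 4638590332229999353 and 25! = 15511210043330985984000000, giving
5 * 4638590332229999353/15511210043330985984000000 = 356814640940769181/238634000666630553600000.

356814640940769181/238634000666630553600000


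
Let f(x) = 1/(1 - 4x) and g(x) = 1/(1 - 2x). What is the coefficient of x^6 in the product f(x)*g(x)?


The coefficient of x^n in f*g is the Cauchy product: sum_{k=0}^{n} a^k * b^(n-k).
With a=4, b=2, n=6:
sum_{k=0}^{6} 4^k * 2^(6-k)
= 8128

8128


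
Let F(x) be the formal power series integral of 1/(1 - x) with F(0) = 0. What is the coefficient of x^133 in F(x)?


1/(1 - x) = sum_{k>=0} x^k. Integrating termwise and using F(0) = 0 gives
F(x) = sum_{k>=0} x^(k+1) / (k+1) = sum_{m>=1} x^m / m = -ln(1 - x).
So the coefficient of x^133 is 1/133 = 1/133.

1/133


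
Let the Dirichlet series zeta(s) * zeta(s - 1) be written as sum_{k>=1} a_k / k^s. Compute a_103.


Convolution gives a_k = sum_{d | k} d * 1 = sum_{d | k} d = sigma(k), the sum of positive divisors of k.
For k = 103, the divisors are 1, 103, so
sigma(103) = 1 + 103 = 104.

104


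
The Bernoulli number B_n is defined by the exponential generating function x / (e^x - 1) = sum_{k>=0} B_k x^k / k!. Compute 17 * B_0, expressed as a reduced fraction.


Bernoulli numbers can also be computed recursively via B_0 = 1 and sum_{j=0}^{m} C(m+1, j) B_j = 0 for m >= 1. Odd-index Bernoulli numbers vanish for k >= 3.
Computing B_0 = 1, so 17 * B_0 = 17 * 1 = 17.

17


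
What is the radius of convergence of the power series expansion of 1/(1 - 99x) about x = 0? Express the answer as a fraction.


Expanding 1/(1 - 99x) = sum_{k>=0} 99^k x^k, the series converges when |99x| < 1, i.e., |x| < 1/99.
So the radius of convergence is 1/99 = 1/99.

1/99


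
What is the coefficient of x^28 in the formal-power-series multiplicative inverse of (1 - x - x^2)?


Let the inverse be f(x) = sum_{k>=0} a_k x^k. From f(x) * (1 - x - x^2) = 1 and matching coefficients:
 x^0: a_0 = 1.
 x^1: a_1 - a_0 = 0, so a_1 = 1.
 x^k (k >= 2): a_k - a_{k-1} - a_{k-2} = 0, i.e. a_k = a_{k-1} + a_{k-2}.
This is the Fibonacci-type recurrence shifted so that a_0 = a_1 = 1.
Iterating: a_0=1, a_1=1, a_2=2, a_3=3, a_4=5, a_5=8, a_6=13, a_7=21, a_8=34, a_9=55, ...
a_28 = 514229.

514229


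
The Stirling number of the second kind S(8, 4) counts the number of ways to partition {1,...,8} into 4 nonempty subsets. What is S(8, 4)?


Using the explicit formula S(n,k) = (1/k!) sum_{j=0}^{k} (-1)^(k-j) C(k,j) j^n:
S(8, 4) = 1701
Equivalently, S(n,k) is n! times the coefficient of x^n in the EGF (e^x - 1)^k / k!.

1701


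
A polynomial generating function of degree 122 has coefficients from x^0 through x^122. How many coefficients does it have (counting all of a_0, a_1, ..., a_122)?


A polynomial of degree 122 takes the form a_0 + a_1 x + ... + a_122 x^122.
The number of coefficients is 122 + 1 = 123.

123


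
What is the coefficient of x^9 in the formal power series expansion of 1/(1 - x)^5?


The expansion 1/(1 - x)^r = sum_{k>=0} C(k + r - 1, r - 1) x^k follows from the multiset / negative-binomial theorem (or from repeated differentiation of the geometric series).
For r = 5 and k = 9:
C(13, 4) = 6227020800 / (24 * 362880) = 715.

715


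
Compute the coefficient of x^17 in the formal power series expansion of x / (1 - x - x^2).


Let f(x) = sum_{k>=0} a_k x^k. Multiplying f(x) * (1 - x - x^2) = x and matching coefficients gives a_0 = 0, a_1 = 1, and a_k = a_{k-1} + a_{k-2} for k >= 2. These are the Fibonacci numbers F_k.
Iterating from F_0 = 0, F_1 = 1:
F_0=0, F_1=1, F_2=1, F_3=2, F_4=3, F_5=5, F_6=8, F_7=13, F_8=21, F_9=34, ...
F_17 = 1597.

1597


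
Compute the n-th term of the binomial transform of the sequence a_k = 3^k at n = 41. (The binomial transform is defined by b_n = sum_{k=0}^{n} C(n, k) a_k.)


With a_k = 3^k, b_n = sum_{k=0}^{n} C(n, k) 3^k = (1 + 3)^n by the binomial theorem.
For n = 41: (1 + 3)^41 = 4^41 = 4835703278458516698824704.

4835703278458516698824704


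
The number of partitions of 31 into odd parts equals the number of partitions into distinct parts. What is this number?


Computing partitions of 31 into odd parts (1, 3, 5, ...):
Using the generating function prod_{k>=0} 1/(1-x^(2k+1)),
the count is 340

340


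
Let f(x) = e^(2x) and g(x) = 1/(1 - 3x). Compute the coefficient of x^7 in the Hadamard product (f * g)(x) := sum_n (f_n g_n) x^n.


Expanding: f_k = 2^k/k! (from e^(2x)) and g_k = 3^k (from 1/(1 - 3x)). So the Hadamard coefficient (f * g)_k = 2^k 3^k / k! = (6)^k / k!.
For k = 7: 6^7/7! = 279936/5040 = 1944/35.

1944/35


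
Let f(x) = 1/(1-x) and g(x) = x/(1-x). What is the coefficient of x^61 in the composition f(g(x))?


First simplify the composition: f(g(x)) = 1/(1 - x/(1-x)) = (1-x)/((1-x) - x) = (1-x)/(1-2x).
Now extract the coefficient. Write (1-x)/(1-2x) = 1/(1-2x) - x/(1-2x).
The coefficient of x^n in 1/(1-2x) is 2^n, and in x/(1-2x) is 2^(n-1) (for n >= 1).
So the coefficient of x^61 is 2^61 - 2^60 = 2305843009213693952 - 1152921504606846976 = 1152921504606846976.

1152921504606846976
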